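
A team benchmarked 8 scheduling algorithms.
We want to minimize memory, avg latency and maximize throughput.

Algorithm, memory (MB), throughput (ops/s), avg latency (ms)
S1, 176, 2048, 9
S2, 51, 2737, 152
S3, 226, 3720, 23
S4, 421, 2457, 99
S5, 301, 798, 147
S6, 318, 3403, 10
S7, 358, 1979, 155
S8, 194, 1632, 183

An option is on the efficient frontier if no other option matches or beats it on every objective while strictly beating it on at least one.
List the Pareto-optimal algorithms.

S1, S2, S3, S6

S1: not dominated (best avg latency).
S2: not dominated (best memory).
S3: not dominated (best throughput).
S4: dominated by S3 (memory 226≤421, throughput 3720≥2457, avg latency 23≤99).
S5: dominated by S1 (memory 176≤301, throughput 2048≥798, avg latency 9≤147).
S6: not dominated.
S7: dominated by S1 (memory 176≤358, throughput 2048≥1979, avg latency 9≤155).
S8: dominated by S1 (memory 176≤194, throughput 2048≥1632, avg latency 9≤183).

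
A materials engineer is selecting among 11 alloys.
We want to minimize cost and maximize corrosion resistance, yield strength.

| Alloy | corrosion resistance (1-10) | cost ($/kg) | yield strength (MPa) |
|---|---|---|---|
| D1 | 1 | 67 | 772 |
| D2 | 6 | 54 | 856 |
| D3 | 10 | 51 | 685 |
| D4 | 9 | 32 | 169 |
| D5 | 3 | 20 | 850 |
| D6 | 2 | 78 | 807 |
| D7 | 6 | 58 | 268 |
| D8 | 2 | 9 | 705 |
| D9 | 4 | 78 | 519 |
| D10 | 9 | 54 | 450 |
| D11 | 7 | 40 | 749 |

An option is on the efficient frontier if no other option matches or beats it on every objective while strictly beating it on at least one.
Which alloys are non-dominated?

D1: dominated by D2 (corrosion resistance 6≥1, cost 54≤67, yield strength 856≥772).
D2: not dominated (best yield strength).
D3: not dominated (best corrosion resistance).
D4: not dominated.
D5: not dominated.
D6: dominated by D2 (corrosion resistance 6≥2, cost 54≤78, yield strength 856≥807).
D7: dominated by D2 (corrosion resistance 6≥6, cost 54≤58, yield strength 856≥268).
D8: not dominated (best cost).
D9: dominated by D2 (corrosion resistance 6≥4, cost 54≤78, yield strength 856≥519).
D10: dominated by D3 (corrosion resistance 10≥9, cost 51≤54, yield strength 685≥450).
D11: not dominated.

D2, D3, D4, D5, D8, D11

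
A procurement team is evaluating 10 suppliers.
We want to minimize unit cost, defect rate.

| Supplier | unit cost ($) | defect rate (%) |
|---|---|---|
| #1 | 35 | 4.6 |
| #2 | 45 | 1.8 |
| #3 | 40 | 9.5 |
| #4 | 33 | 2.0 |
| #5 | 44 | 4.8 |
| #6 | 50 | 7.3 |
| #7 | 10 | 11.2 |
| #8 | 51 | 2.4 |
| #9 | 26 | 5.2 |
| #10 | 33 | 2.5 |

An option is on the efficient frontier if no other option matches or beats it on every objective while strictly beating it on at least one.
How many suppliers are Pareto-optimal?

#1: dominated by #4 (unit cost 33≤35, defect rate 2.0≤4.6).
#2: not dominated (best defect rate).
#3: dominated by #1 (unit cost 35≤40, defect rate 4.6≤9.5).
#4: not dominated.
#5: dominated by #1 (unit cost 35≤44, defect rate 4.6≤4.8).
#6: dominated by #1 (unit cost 35≤50, defect rate 4.6≤7.3).
#7: not dominated (best unit cost).
#8: dominated by #2 (unit cost 45≤51, defect rate 1.8≤2.4).
#9: not dominated.
#10: dominated by #4 (unit cost 33≤33, defect rate 2.0≤2.5).
Pareto-optimal: #2, #4, #7, #9 → 4.

4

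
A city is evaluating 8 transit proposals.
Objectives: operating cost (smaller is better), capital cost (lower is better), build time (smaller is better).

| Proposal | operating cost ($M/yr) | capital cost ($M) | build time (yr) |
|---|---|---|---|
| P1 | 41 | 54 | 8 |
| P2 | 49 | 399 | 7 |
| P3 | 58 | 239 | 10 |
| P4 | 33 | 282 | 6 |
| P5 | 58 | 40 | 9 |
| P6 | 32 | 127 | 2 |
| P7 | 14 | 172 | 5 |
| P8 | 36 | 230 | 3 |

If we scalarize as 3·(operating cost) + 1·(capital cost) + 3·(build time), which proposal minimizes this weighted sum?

P1

P1: 3·41 + 1·54 + 3·8 = 201
P2: 3·49 + 1·399 + 3·7 = 567
P3: 3·58 + 1·239 + 3·10 = 443
P4: 3·33 + 1·282 + 3·6 = 399
P5: 3·58 + 1·40 + 3·9 = 241
P6: 3·32 + 1·127 + 3·2 = 229
P7: 3·14 + 1·172 + 3·5 = 229
P8: 3·36 + 1·230 + 3·3 = 347
Lowest: P1 at 201.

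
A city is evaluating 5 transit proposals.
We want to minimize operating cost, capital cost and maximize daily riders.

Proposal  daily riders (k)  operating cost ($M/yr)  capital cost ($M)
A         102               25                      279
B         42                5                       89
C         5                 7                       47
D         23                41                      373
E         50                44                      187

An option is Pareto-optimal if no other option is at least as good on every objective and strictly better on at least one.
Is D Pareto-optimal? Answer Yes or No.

No

A vs D: daily riders 102≥23, operating cost 25≤41, capital cost 279≤373 — A is at least as good on every objective and strictly better on at least one, so A dominates D.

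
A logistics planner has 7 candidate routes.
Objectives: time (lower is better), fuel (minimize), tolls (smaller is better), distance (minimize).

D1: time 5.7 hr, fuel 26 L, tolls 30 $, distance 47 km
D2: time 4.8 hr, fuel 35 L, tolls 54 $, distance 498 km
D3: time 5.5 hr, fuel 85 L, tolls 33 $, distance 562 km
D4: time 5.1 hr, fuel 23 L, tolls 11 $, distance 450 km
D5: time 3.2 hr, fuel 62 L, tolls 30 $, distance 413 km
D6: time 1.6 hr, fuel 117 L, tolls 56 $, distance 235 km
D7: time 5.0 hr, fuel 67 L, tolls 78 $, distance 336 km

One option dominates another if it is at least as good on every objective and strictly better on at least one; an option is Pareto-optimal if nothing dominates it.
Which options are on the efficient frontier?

D1, D2, D4, D5, D6, D7

D1: not dominated (best distance).
D2: not dominated.
D3: dominated by D4 (time 5.1≤5.5, fuel 23≤85, tolls 11≤33, distance 450≤562).
D4: not dominated (best fuel).
D5: not dominated.
D6: not dominated (best time).
D7: not dominated.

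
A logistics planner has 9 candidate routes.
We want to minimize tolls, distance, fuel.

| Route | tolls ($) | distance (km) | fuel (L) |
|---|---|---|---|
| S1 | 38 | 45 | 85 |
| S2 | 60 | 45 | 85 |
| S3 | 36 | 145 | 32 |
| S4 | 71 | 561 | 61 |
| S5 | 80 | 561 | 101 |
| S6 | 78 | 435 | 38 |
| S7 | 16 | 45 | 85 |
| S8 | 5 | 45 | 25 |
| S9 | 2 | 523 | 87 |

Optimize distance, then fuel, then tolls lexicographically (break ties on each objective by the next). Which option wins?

S8

First minimize distance: best is 45, kept {S1, S2, S7, S8}.
Then minimize fuel: best is 25, kept {S8}.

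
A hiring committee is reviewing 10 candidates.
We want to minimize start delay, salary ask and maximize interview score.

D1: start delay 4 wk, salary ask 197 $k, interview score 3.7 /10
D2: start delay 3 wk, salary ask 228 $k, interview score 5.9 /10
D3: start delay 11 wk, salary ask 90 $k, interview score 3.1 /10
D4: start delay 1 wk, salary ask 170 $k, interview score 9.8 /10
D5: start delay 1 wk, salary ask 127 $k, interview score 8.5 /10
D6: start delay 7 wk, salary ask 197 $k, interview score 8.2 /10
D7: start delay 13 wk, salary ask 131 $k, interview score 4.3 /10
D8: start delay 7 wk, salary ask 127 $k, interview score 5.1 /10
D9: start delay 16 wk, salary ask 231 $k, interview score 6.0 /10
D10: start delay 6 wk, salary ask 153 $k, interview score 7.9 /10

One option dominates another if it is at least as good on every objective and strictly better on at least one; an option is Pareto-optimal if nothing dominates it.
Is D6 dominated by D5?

D5 vs D6: start delay 1≤7, salary ask 127≤197, interview score 8.5≥8.2 — D5 is at least as good on every objective with at least one strict improvement.

Yes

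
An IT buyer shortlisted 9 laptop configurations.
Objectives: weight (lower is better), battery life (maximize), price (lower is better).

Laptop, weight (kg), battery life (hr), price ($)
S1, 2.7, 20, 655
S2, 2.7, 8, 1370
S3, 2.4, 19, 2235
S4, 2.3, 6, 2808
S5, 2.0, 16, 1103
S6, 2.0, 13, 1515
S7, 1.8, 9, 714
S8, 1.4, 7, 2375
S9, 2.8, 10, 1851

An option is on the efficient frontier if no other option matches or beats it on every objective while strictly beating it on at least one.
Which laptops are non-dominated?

S1, S3, S5, S7, S8

S1: not dominated (best battery life).
S2: dominated by S1 (weight 2.7≤2.7, battery life 20≥8, price 655≤1370).
S3: not dominated.
S4: dominated by S5 (weight 2.0≤2.3, battery life 16≥6, price 1103≤2808).
S5: not dominated.
S6: dominated by S5 (weight 2.0≤2.0, battery life 16≥13, price 1103≤1515).
S7: not dominated.
S8: not dominated (best weight).
S9: dominated by S1 (weight 2.7≤2.8, battery life 20≥10, price 655≤1851).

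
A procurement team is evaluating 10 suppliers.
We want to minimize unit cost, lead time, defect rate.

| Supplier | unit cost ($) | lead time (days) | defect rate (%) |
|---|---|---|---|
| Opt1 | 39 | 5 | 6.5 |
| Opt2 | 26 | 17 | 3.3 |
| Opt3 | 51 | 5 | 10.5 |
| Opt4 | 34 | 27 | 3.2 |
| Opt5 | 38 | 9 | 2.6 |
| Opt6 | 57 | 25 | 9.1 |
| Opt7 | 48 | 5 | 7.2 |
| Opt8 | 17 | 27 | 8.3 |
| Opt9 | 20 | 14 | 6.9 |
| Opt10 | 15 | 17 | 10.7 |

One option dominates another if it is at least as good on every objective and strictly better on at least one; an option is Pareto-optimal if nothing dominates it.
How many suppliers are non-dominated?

Opt1: not dominated.
Opt2: not dominated.
Opt3: dominated by Opt1 (unit cost 39≤51, lead time 5≤5, defect rate 6.5≤10.5).
Opt4: not dominated.
Opt5: not dominated (best defect rate).
Opt6: dominated by Opt1 (unit cost 39≤57, lead time 5≤25, defect rate 6.5≤9.1).
Opt7: dominated by Opt1 (unit cost 39≤48, lead time 5≤5, defect rate 6.5≤7.2).
Opt8: not dominated.
Opt9: not dominated.
Opt10: not dominated (best unit cost).
Pareto-optimal: Opt1, Opt2, Opt4, Opt5, Opt8, Opt9, Opt10 → 7.

7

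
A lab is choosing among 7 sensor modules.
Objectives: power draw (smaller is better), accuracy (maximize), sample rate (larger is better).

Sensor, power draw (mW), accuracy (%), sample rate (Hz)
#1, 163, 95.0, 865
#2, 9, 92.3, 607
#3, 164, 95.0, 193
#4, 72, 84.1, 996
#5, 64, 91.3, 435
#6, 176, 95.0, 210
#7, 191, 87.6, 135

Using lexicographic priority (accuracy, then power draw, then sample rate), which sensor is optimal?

#1

First maximize accuracy: best is 95.0, kept {#1, #3, #6}.
Then minimize power draw: best is 163, kept {#1}.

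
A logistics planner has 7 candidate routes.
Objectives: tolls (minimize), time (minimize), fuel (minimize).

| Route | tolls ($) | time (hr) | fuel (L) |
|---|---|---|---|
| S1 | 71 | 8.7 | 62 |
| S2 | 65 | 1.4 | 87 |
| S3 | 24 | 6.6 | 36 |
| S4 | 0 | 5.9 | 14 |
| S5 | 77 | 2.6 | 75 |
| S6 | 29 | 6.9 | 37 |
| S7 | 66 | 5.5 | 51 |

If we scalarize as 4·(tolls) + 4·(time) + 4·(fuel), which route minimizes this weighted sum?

S4

S1: 4·71 + 4·8.7 + 4·62 = 566.8
S2: 4·65 + 4·1.4 + 4·87 = 613.6
S3: 4·24 + 4·6.6 + 4·36 = 266.4
S4: 4·0 + 4·5.9 + 4·14 = 79.6
S5: 4·77 + 4·2.6 + 4·75 = 618.4
S6: 4·29 + 4·6.9 + 4·37 = 291.6
S7: 4·66 + 4·5.5 + 4·51 = 490.0
Lowest: S4 at 79.6.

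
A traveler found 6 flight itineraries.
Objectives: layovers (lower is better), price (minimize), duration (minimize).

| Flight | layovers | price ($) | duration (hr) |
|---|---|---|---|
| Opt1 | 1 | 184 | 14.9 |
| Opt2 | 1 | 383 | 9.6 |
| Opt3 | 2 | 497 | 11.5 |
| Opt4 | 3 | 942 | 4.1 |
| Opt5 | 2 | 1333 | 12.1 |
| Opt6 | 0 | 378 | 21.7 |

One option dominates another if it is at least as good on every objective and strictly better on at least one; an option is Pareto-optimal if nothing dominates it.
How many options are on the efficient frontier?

4

Opt1: not dominated (best price).
Opt2: not dominated.
Opt3: dominated by Opt2 (layovers 1≤2, price 383≤497, duration 9.6≤11.5).
Opt4: not dominated (best duration).
Opt5: dominated by Opt2 (layovers 1≤2, price 383≤1333, duration 9.6≤12.1).
Opt6: not dominated (best layovers).
Pareto-optimal: Opt1, Opt2, Opt4, Opt6 → 4.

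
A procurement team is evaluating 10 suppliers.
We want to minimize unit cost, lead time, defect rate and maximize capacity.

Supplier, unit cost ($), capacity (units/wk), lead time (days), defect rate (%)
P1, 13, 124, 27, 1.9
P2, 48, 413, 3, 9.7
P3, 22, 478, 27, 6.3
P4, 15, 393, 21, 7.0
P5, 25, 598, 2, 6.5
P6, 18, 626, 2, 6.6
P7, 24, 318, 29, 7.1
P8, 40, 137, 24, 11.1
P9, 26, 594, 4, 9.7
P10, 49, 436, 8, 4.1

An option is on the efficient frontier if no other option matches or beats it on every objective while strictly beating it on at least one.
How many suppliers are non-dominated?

P1: not dominated (best unit cost).
P2: dominated by P5 (unit cost 25≤48, capacity 598≥413, lead time 2≤3, defect rate 6.5≤9.7).
P3: not dominated.
P4: not dominated.
P5: not dominated.
P6: not dominated (best capacity).
P7: dominated by P3 (unit cost 22≤24, capacity 478≥318, lead time 27≤29, defect rate 6.3≤7.1).
P8: dominated by P4 (unit cost 15≤40, capacity 393≥137, lead time 21≤24, defect rate 7.0≤11.1).
P9: dominated by P5 (unit cost 25≤26, capacity 598≥594, lead time 2≤4, defect rate 6.5≤9.7).
P10: not dominated.
Pareto-optimal: P1, P3, P4, P5, P6, P10 → 6.

6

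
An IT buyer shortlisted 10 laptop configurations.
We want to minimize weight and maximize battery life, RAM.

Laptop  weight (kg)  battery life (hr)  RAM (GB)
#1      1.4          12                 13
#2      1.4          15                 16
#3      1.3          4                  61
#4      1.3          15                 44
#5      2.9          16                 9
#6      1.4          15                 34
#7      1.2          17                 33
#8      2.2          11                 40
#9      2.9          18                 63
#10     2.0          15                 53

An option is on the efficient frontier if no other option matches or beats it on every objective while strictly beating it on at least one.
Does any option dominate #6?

#4 vs #6: weight 1.3≤1.4, battery life 15≥15, RAM 44≥34 — #4 is at least as good on every objective and strictly better on at least one, so #4 dominates #6.

Yes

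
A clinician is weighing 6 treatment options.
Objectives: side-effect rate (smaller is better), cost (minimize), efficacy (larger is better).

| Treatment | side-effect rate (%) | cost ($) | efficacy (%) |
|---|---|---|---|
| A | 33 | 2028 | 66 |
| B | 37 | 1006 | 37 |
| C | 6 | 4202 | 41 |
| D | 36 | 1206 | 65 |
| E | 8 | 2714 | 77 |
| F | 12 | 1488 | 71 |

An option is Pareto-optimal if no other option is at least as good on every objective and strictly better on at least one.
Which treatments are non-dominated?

A: dominated by F (side-effect rate 12≤33, cost 1488≤2028, efficacy 71≥66).
B: not dominated (best cost).
C: not dominated (best side-effect rate).
D: not dominated.
E: not dominated (best efficacy).
F: not dominated.

B, C, D, E, F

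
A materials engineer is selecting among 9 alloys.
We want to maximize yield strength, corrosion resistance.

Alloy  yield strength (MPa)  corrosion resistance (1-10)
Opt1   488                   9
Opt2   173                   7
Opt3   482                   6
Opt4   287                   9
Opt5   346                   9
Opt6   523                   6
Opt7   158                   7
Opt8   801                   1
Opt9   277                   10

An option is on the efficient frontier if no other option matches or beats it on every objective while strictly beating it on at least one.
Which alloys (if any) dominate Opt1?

none

Opt2: worse on yield strength (173 vs 488).
Opt3: worse on yield strength (482 vs 488).
Opt4: worse on yield strength (287 vs 488).
Opt5: worse on yield strength (346 vs 488).
Opt6: worse on corrosion resistance (6 vs 9).
Opt7: worse on yield strength (158 vs 488).
Opt8: worse on corrosion resistance (1 vs 9).
Opt9: worse on yield strength (277 vs 488).
No option dominates Opt1.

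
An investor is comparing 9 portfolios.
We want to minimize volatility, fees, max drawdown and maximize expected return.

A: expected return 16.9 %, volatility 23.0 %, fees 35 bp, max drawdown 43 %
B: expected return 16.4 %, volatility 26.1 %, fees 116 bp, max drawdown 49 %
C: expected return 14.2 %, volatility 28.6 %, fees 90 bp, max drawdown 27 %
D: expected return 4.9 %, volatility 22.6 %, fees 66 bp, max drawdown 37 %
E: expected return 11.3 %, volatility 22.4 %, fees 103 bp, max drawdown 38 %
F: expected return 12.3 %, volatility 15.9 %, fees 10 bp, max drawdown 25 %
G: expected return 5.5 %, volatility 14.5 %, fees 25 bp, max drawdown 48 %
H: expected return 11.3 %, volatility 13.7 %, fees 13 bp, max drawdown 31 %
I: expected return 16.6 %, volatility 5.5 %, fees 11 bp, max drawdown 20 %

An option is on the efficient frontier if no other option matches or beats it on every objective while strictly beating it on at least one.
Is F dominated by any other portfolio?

No

A: worse on volatility (23.0 vs 15.9).
B: worse on volatility (26.1 vs 15.9).
C: worse on volatility (28.6 vs 15.9).
D: worse on expected return (4.9 vs 12.3).
E: worse on expected return (11.3 vs 12.3).
G: worse on expected return (5.5 vs 12.3).
H: worse on expected return (11.3 vs 12.3).
I: worse on fees (11 vs 10).
No option is at least as good as F on every objective and strictly better on one.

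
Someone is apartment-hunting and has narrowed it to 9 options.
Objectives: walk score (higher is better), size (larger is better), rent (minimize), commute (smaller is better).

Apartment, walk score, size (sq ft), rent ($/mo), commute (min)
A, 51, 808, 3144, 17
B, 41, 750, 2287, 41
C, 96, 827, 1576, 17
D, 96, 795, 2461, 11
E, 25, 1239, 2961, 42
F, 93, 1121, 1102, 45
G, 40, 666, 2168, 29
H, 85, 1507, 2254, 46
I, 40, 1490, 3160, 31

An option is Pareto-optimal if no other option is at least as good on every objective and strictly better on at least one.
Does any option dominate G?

C vs G: walk score 96≥40, size 827≥666, rent 1576≤2168, commute 17≤29 — C is at least as good on every objective and strictly better on at least one, so C dominates G.

Yes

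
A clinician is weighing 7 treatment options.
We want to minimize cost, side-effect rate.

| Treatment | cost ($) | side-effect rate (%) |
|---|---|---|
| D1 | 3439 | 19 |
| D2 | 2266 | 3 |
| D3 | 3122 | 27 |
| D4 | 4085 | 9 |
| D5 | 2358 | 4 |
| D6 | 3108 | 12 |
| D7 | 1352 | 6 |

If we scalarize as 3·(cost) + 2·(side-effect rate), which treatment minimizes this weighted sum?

D1: 3·3439 + 2·19 = 10355
D2: 3·2266 + 2·3 = 6804
D3: 3·3122 + 2·27 = 9420
D4: 3·4085 + 2·9 = 12273
D5: 3·2358 + 2·4 = 7082
D6: 3·3108 + 2·12 = 9348
D7: 3·1352 + 2·6 = 4068
Lowest: D7 at 4068.

D7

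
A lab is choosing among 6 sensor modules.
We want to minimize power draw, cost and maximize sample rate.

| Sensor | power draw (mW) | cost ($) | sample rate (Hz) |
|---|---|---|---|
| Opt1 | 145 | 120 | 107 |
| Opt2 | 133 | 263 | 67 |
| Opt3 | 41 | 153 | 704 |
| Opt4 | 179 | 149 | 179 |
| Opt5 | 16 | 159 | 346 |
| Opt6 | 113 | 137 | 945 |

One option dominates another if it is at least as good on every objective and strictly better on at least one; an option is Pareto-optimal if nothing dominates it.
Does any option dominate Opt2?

Opt3 vs Opt2: power draw 41≤133, cost 153≤263, sample rate 704≥67 — Opt3 is at least as good on every objective and strictly better on at least one, so Opt3 dominates Opt2.

Yes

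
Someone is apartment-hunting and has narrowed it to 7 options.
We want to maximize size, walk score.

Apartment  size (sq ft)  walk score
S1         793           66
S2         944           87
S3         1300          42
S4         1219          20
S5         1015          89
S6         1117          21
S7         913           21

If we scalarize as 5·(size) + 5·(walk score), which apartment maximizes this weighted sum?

S3

S1: 5·793 + 5·66 = 4295
S2: 5·944 + 5·87 = 5155
S3: 5·1300 + 5·42 = 6710
S4: 5·1219 + 5·20 = 6195
S5: 5·1015 + 5·89 = 5520
S6: 5·1117 + 5·21 = 5690
S7: 5·913 + 5·21 = 4670
Highest: S3 at 6710.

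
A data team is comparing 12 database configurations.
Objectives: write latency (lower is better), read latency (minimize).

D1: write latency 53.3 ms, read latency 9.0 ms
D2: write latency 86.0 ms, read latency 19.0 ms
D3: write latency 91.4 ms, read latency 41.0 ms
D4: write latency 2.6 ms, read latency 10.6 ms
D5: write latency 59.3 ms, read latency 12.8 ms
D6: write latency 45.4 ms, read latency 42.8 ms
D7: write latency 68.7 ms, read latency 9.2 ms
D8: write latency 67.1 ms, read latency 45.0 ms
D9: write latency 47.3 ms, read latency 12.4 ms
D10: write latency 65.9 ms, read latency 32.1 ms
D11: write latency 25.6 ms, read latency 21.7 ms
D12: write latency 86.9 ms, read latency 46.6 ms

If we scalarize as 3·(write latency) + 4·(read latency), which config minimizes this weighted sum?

D1: 3·53.3 + 4·9.0 = 195.9
D2: 3·86.0 + 4·19.0 = 334.0
D3: 3·91.4 + 4·41.0 = 438.2
D4: 3·2.6 + 4·10.6 = 50.2
D5: 3·59.3 + 4·12.8 = 229.1
D6: 3·45.4 + 4·42.8 = 307.4
D7: 3·68.7 + 4·9.2 = 242.9
D8: 3·67.1 + 4·45.0 = 381.3
D9: 3·47.3 + 4·12.4 = 191.5
D10: 3·65.9 + 4·32.1 = 326.1
D11: 3·25.6 + 4·21.7 = 163.6
D12: 3·86.9 + 4·46.6 = 447.1
Lowest: D4 at 50.2.

D4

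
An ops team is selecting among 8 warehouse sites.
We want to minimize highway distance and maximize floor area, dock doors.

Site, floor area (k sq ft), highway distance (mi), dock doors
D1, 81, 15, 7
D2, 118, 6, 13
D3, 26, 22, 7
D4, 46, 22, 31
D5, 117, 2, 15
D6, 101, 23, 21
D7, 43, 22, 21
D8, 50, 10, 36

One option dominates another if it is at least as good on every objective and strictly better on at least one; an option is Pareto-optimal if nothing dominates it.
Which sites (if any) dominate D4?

D8: floor area 50≥46, highway distance 10≤22, dock doors 36≥31 — dominates D4.
Others (D1, D2, D3, D5, D6, D7) are each worse than D4 on at least one objective.

D8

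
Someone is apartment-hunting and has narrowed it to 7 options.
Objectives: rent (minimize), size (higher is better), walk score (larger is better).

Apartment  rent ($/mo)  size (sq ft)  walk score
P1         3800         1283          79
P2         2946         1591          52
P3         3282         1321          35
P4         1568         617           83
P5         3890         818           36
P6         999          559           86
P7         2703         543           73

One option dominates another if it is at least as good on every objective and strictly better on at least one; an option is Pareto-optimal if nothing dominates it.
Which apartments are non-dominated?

P1: not dominated.
P2: not dominated (best size).
P3: dominated by P2 (rent 2946≤3282, size 1591≥1321, walk score 52≥35).
P4: not dominated.
P5: dominated by P1 (rent 3800≤3890, size 1283≥818, walk score 79≥36).
P6: not dominated (best rent).
P7: dominated by P4 (rent 1568≤2703, size 617≥543, walk score 83≥73).

P1, P2, P4, P6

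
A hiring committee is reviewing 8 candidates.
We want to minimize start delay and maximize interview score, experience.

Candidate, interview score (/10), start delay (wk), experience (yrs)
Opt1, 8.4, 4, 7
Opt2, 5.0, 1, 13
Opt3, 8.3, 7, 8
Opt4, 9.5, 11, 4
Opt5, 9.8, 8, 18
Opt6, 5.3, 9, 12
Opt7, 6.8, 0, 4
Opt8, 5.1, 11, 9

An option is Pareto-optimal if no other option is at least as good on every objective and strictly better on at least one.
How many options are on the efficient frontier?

Opt1: not dominated.
Opt2: not dominated.
Opt3: not dominated.
Opt4: dominated by Opt5 (interview score 9.8≥9.5, start delay 8≤11, experience 18≥4).
Opt5: not dominated (best interview score).
Opt6: dominated by Opt5 (interview score 9.8≥5.3, start delay 8≤9, experience 18≥12).
Opt7: not dominated (best start delay).
Opt8: dominated by Opt5 (interview score 9.8≥5.1, start delay 8≤11, experience 18≥9).
Pareto-optimal: Opt1, Opt2, Opt3, Opt5, Opt7 → 5.

5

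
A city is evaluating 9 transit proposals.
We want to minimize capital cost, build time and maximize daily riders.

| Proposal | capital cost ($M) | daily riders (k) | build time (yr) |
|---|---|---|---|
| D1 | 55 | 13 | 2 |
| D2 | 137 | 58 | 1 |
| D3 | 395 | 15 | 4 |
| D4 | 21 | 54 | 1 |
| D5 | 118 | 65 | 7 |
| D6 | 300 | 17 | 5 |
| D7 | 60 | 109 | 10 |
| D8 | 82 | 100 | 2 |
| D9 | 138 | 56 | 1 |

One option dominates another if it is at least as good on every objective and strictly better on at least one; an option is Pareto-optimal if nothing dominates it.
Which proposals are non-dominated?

D2, D4, D7, D8

D1: dominated by D4 (capital cost 21≤55, daily riders 54≥13, build time 1≤2).
D2: not dominated.
D3: dominated by D2 (capital cost 137≤395, daily riders 58≥15, build time 1≤4).
D4: not dominated (best capital cost).
D5: dominated by D8 (capital cost 82≤118, daily riders 100≥65, build time 2≤7).
D6: dominated by D2 (capital cost 137≤300, daily riders 58≥17, build time 1≤5).
D7: not dominated (best daily riders).
D8: not dominated.
D9: dominated by D2 (capital cost 137≤138, daily riders 58≥56, build time 1≤1).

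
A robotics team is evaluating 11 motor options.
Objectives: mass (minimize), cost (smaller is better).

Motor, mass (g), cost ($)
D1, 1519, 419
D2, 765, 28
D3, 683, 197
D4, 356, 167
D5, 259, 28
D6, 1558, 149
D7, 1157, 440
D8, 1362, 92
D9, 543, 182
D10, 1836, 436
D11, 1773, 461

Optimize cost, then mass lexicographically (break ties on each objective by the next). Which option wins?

D5

First minimize cost: best is 28, kept {D2, D5}.
Then minimize mass: best is 259, kept {D5}.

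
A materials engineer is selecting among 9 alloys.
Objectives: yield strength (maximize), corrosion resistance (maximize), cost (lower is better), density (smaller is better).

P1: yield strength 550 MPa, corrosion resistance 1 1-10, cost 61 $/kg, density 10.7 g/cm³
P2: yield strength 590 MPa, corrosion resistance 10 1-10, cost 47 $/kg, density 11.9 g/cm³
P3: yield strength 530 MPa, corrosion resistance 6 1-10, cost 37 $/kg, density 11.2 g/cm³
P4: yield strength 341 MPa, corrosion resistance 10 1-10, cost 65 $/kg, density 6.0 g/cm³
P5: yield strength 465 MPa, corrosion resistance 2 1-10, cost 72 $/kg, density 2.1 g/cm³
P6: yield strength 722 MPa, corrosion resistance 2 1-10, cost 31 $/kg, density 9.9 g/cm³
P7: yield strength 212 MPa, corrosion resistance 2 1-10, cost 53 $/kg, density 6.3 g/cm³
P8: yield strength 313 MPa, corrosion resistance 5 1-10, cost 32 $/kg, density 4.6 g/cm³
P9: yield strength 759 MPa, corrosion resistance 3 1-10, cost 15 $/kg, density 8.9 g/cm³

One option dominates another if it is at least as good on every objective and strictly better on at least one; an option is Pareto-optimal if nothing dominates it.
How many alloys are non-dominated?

6

P1: dominated by P6 (yield strength 722≥550, corrosion resistance 2≥1, cost 31≤61, density 9.9≤10.7).
P2: not dominated.
P3: not dominated.
P4: not dominated.
P5: not dominated (best density).
P6: dominated by P9 (yield strength 759≥722, corrosion resistance 3≥2, cost 15≤31, density 8.9≤9.9).
P7: dominated by P8 (yield strength 313≥212, corrosion resistance 5≥2, cost 32≤53, density 4.6≤6.3).
P8: not dominated.
P9: not dominated (best yield strength).
Pareto-optimal: P2, P3, P4, P5, P8, P9 → 6.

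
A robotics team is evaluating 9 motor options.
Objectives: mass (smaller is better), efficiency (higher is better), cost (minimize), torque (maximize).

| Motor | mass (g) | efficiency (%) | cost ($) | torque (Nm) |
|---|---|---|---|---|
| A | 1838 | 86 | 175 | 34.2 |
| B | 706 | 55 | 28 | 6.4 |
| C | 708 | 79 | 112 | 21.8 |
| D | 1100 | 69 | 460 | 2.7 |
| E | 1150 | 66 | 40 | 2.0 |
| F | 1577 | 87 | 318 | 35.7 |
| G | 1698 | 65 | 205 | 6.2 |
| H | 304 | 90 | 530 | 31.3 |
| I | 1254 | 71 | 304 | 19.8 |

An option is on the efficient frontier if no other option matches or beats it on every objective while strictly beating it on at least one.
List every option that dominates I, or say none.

C

C: mass 708≤1254, efficiency 79≥71, cost 112≤304, torque 21.8≥19.8 — dominates I.
Others (A, B, D, E, F, G, H) are each worse than I on at least one objective.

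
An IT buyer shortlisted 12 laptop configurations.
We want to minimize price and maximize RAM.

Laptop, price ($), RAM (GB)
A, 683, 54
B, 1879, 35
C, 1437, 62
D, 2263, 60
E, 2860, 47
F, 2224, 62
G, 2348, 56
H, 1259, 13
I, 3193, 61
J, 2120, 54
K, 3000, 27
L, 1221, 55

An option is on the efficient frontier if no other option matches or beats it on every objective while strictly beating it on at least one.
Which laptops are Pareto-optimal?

A, C, L

A: not dominated (best price).
B: dominated by A (price 683≤1879, RAM 54≥35).
C: not dominated.
D: dominated by C (price 1437≤2263, RAM 62≥60).
E: dominated by A (price 683≤2860, RAM 54≥47).
F: dominated by C (price 1437≤2224, RAM 62≥62).
G: dominated by C (price 1437≤2348, RAM 62≥56).
H: dominated by A (price 683≤1259, RAM 54≥13).
I: dominated by C (price 1437≤3193, RAM 62≥61).
J: dominated by A (price 683≤2120, RAM 54≥54).
K: dominated by A (price 683≤3000, RAM 54≥27).
L: not dominated.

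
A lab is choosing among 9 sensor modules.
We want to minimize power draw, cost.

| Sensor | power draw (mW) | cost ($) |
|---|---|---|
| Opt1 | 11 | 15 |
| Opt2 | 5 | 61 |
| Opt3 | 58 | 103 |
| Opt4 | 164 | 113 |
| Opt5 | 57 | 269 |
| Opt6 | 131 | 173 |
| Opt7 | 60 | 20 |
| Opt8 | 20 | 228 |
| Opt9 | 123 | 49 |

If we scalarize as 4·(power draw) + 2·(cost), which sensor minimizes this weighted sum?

Opt1

Opt1: 4·11 + 2·15 = 74
Opt2: 4·5 + 2·61 = 142
Opt3: 4·58 + 2·103 = 438
Opt4: 4·164 + 2·113 = 882
Opt5: 4·57 + 2·269 = 766
Opt6: 4·131 + 2·173 = 870
Opt7: 4·60 + 2·20 = 280
Opt8: 4·20 + 2·228 = 536
Opt9: 4·123 + 2·49 = 590
Lowest: Opt1 at 74.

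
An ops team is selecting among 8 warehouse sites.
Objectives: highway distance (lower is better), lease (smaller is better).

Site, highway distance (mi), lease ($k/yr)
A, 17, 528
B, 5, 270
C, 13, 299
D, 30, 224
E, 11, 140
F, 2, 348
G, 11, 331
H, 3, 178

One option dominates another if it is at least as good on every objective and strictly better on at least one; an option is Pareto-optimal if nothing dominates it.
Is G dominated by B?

B vs G: highway distance 5≤11, lease 270≤331 — B is at least as good on every objective with at least one strict improvement.

Yes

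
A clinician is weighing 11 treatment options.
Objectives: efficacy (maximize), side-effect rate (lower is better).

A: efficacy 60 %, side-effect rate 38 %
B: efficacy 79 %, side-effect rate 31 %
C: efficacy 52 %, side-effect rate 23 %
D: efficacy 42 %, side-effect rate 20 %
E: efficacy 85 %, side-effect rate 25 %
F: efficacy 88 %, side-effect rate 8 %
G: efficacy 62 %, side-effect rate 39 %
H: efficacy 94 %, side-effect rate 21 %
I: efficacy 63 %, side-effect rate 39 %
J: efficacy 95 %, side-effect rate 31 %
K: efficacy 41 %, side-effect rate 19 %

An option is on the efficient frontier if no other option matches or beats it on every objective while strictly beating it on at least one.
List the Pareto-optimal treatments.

F, H, J

A: dominated by B (efficacy 79≥60, side-effect rate 31≤38).
B: dominated by E (efficacy 85≥79, side-effect rate 25≤31).
C: dominated by F (efficacy 88≥52, side-effect rate 8≤23).
D: dominated by F (efficacy 88≥42, side-effect rate 8≤20).
E: dominated by F (efficacy 88≥85, side-effect rate 8≤25).
F: not dominated (best side-effect rate).
G: dominated by B (efficacy 79≥62, side-effect rate 31≤39).
H: not dominated.
I: dominated by B (efficacy 79≥63, side-effect rate 31≤39).
J: not dominated (best efficacy).
K: dominated by F (efficacy 88≥41, side-effect rate 8≤19).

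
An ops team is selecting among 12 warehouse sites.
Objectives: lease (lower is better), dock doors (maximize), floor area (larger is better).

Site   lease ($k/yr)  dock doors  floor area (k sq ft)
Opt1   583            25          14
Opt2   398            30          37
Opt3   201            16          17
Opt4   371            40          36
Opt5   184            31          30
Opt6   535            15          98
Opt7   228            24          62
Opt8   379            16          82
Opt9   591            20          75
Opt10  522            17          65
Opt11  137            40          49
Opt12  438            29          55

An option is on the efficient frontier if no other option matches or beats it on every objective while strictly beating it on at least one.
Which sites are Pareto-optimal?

Opt6, Opt7, Opt8, Opt9, Opt10, Opt11, Opt12

Opt1: dominated by Opt2 (lease 398≤583, dock doors 30≥25, floor area 37≥14).
Opt2: dominated by Opt11 (lease 137≤398, dock doors 40≥30, floor area 49≥37).
Opt3: dominated by Opt5 (lease 184≤201, dock doors 31≥16, floor area 30≥17).
Opt4: dominated by Opt11 (lease 137≤371, dock doors 40≥40, floor area 49≥36).
Opt5: dominated by Opt11 (lease 137≤184, dock doors 40≥31, floor area 49≥30).
Opt6: not dominated (best floor area).
Opt7: not dominated.
Opt8: not dominated.
Opt9: not dominated.
Opt10: not dominated.
Opt11: not dominated (best lease).
Opt12: not dominated.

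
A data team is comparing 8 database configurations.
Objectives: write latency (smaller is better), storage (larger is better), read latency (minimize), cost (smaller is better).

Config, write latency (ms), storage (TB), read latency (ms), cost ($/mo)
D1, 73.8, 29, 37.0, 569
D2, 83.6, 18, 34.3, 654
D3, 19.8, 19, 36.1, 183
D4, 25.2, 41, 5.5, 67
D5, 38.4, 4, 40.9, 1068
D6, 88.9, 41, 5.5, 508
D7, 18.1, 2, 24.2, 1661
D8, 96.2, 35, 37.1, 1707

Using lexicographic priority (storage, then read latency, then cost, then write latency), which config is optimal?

First maximize storage: best is 41, kept {D4, D6}.
Then minimize read latency: best is 5.5, kept {D4, D6}.
Then minimize cost: best is 67, kept {D4}.

D4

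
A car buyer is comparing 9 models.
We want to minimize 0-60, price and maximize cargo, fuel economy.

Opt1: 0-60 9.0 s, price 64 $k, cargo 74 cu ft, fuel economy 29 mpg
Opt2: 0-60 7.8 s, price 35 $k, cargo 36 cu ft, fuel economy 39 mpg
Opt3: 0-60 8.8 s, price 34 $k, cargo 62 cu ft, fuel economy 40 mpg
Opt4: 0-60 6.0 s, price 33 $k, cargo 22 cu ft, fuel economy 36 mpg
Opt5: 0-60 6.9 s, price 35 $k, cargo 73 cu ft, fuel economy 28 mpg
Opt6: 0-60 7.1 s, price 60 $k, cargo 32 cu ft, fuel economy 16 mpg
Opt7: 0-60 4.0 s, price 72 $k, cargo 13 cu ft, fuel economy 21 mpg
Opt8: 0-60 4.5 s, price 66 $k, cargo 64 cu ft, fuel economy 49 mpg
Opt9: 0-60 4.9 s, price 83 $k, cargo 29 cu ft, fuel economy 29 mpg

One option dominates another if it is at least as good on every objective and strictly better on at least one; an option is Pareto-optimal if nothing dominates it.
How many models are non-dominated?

7

Opt1: not dominated (best cargo).
Opt2: not dominated.
Opt3: not dominated.
Opt4: not dominated (best price).
Opt5: not dominated.
Opt6: dominated by Opt5 (0-60 6.9≤7.1, price 35≤60, cargo 73≥32, fuel economy 28≥16).
Opt7: not dominated (best 0-60).
Opt8: not dominated (best fuel economy).
Opt9: dominated by Opt8 (0-60 4.5≤4.9, price 66≤83, cargo 64≥29, fuel economy 49≥29).
Pareto-optimal: Opt1, Opt2, Opt3, Opt4, Opt5, Opt7, Opt8 → 7.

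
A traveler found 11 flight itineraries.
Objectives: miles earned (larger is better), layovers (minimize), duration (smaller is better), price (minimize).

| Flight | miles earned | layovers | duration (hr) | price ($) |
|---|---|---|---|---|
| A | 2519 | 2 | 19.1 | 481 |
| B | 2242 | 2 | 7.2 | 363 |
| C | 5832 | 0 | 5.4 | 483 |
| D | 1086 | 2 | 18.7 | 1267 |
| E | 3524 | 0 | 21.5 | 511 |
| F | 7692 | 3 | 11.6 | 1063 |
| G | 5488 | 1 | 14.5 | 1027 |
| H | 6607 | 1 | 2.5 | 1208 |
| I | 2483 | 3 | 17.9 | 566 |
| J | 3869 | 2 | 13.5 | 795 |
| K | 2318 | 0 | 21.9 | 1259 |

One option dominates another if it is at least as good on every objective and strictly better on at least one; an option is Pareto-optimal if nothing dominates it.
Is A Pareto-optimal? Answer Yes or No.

Yes

B: worse on miles earned (2242 vs 2519).
C: worse on price (483 vs 481).
D: worse on miles earned (1086 vs 2519).
E: worse on duration (21.5 vs 19.1).
F: worse on layovers (3 vs 2).
G: worse on price (1027 vs 481).
H: worse on price (1208 vs 481).
I: worse on miles earned (2483 vs 2519).
J: worse on price (795 vs 481).
K: worse on miles earned (2318 vs 2519).
No option is at least as good as A on every objective and strictly better on one.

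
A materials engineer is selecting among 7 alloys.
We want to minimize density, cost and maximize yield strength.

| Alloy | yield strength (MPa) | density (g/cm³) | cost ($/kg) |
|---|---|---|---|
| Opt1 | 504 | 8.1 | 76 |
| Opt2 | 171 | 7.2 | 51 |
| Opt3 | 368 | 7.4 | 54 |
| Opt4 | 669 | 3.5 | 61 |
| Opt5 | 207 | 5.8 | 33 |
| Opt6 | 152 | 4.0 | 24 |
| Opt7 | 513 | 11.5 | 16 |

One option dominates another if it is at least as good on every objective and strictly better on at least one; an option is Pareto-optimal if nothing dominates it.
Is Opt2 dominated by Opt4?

Opt4 vs Opt2: Opt4 is worse on cost (61 vs 51), so it does not dominate Opt2.

No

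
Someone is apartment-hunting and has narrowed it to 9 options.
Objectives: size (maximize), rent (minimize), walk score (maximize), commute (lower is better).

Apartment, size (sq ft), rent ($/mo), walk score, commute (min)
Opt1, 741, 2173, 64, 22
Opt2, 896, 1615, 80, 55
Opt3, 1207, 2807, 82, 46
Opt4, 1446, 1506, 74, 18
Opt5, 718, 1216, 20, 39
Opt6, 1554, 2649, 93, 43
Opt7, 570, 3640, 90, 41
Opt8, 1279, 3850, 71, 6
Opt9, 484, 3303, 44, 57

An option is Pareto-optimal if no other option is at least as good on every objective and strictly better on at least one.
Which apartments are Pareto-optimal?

Opt1: dominated by Opt4 (size 1446≥741, rent 1506≤2173, walk score 74≥64, commute 18≤22).
Opt2: not dominated.
Opt3: dominated by Opt6 (size 1554≥1207, rent 2649≤2807, walk score 93≥82, commute 43≤46).
Opt4: not dominated.
Opt5: not dominated (best rent).
Opt6: not dominated (best size).
Opt7: not dominated.
Opt8: not dominated (best commute).
Opt9: dominated by Opt1 (size 741≥484, rent 2173≤3303, walk score 64≥44, commute 22≤57).

Opt2, Opt4, Opt5, Opt6, Opt7, Opt8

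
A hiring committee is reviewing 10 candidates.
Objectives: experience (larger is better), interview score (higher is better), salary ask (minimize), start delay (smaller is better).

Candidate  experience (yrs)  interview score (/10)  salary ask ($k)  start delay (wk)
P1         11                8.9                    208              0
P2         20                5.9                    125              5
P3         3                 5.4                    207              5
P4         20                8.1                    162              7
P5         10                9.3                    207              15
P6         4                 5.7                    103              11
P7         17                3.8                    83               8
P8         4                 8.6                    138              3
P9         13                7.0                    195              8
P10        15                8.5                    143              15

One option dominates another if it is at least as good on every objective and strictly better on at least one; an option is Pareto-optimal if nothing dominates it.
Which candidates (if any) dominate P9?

P4

P4: experience 20≥13, interview score 8.1≥7.0, salary ask 162≤195, start delay 7≤8 — dominates P9.
Others (P1, P2, P3, P5, P6, P7, P8, P10) are each worse than P9 on at least one objective.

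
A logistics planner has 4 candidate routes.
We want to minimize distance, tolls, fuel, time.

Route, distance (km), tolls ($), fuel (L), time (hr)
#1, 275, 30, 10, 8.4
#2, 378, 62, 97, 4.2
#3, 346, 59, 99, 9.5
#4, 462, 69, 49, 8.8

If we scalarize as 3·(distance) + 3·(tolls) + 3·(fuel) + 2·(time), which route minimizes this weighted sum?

#1

#1: 3·275 + 3·30 + 3·10 + 2·8.4 = 961.8
#2: 3·378 + 3·62 + 3·97 + 2·4.2 = 1619.4
#3: 3·346 + 3·59 + 3·99 + 2·9.5 = 1531.0
#4: 3·462 + 3·69 + 3·49 + 2·8.8 = 1757.6
Lowest: #1 at 961.8.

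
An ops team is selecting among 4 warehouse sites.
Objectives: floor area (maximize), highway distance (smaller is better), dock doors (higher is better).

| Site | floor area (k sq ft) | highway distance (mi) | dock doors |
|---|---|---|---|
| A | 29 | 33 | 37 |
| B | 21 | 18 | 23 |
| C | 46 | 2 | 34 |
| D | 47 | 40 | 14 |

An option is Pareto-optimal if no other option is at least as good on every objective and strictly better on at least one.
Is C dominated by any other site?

A: worse on floor area (29 vs 46).
B: worse on floor area (21 vs 46).
D: worse on highway distance (40 vs 2).
No option is at least as good as C on every objective and strictly better on one.

No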